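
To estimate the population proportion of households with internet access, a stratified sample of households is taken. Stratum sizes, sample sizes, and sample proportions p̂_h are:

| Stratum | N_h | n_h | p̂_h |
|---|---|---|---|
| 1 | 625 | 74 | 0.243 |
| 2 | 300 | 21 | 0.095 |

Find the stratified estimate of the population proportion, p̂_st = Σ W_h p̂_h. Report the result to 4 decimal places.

N = 925; stratum weights W_h = N_h/N.
p̂_st = Σ W_h p̂_h = (625·0.243 + 300·0.095)/925 = 0.19500

p̂_st ≈ 0.1950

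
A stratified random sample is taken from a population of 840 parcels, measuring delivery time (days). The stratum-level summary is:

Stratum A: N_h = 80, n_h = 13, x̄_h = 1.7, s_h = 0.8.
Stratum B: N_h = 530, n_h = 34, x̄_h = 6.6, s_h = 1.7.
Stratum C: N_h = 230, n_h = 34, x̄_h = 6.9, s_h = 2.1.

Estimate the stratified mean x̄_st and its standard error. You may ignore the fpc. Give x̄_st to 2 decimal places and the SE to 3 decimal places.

x̄_st = Σ W_h x̄_h = (80·1.7 + 530·6.6 + 230·6.9)/840 = 6.21548
V̂(x̄_st) = Σ W_h² s_h²/n_h, with W_h = N_h/N and N = 840:
  stratum A: (80/840)²·0.8²/13 = 0.000446538
  stratum B: (530/840)²·1.7²/34 = 0.0338386
  stratum C: (230/840)²·2.1²/34 = 0.00972426
V̂(x̄_st) = 0.0440094
SE(x̄_st) = √0.0440094 = 0.209784

x̄_st ≈ 6.22, SE ≈ 0.210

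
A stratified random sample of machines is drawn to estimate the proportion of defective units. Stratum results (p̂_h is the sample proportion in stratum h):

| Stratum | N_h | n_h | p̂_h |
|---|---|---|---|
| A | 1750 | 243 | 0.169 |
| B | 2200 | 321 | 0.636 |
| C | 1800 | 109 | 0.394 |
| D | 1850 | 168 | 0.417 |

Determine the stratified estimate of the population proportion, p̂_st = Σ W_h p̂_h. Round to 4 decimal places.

N = 7600; stratum weights W_h = N_h/N.
p̂_st = Σ W_h p̂_h = (1750·0.169 + 2200·0.636 + 1800·0.394 + 1850·0.417)/7600 = 0.41784

p̂_st ≈ 0.4178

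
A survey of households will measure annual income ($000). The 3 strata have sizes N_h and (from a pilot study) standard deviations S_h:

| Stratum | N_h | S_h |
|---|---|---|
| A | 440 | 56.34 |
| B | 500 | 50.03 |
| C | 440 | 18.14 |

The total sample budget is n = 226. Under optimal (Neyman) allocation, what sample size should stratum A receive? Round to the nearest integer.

Neyman allocation: n_h = n · N_h S_h / Σ N_i S_i, with n = 226.
  stratum A: N_h·S_h = 440·56.34 = 24789.60
  stratum B: N_h·S_h = 500·50.03 = 25015.00
  stratum C: N_h·S_h = 440·18.14 = 7981.60
Σ N_h S_h = 57786.20
n for stratum A = 226·24789.60/57786.20 = 96.951 → 97

97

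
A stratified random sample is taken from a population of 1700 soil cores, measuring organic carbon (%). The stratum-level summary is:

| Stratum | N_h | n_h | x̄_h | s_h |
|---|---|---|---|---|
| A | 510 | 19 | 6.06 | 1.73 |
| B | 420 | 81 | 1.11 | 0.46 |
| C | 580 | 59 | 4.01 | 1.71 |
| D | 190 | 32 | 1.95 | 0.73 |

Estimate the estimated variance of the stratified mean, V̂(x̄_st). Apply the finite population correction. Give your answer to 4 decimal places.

V̂(x̄_st) = Σ W_h² (1 − n_h/N_h) s_h²/n_h, with W_h = N_h/N and N = 1700:
  stratum A: (510/1700)²·(1 − 19/510)·1.73²/19 = 0.0136487
  stratum B: (420/1700)²·(1 − 81/420)·0.46²/81 = 0.000128701
  stratum C: (580/1700)²·(1 − 59/580)·1.71²/59 = 0.00518213
  stratum D: (190/1700)²·(1 − 32/190)·0.73²/32 = 0.000172985
V̂(x̄_st) = 0.0191325

V̂(x̄_st) ≈ 0.0191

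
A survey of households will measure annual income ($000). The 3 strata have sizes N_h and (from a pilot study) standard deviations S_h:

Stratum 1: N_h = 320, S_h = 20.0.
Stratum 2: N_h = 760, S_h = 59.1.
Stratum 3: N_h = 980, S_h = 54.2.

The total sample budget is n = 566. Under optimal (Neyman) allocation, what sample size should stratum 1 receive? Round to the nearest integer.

35

Neyman allocation: n_h = n · N_h S_h / Σ N_i S_i, with n = 566.
  stratum 1: N_h·S_h = 320·20.0 = 6400.00
  stratum 2: N_h·S_h = 760·59.1 = 44916.00
  stratum 3: N_h·S_h = 980·54.2 = 53116.00
Σ N_h S_h = 104432.00
n for stratum 1 = 566·6400.00/104432.00 = 34.687 → 35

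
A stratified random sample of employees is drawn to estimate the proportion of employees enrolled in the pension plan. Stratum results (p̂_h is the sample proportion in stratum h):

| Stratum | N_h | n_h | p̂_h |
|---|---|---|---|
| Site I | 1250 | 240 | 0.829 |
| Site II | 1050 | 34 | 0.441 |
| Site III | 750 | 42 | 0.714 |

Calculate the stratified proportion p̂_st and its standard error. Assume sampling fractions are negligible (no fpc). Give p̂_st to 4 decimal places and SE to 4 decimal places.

N = 3050; stratum weights W_h = N_h/N.
p̂_st = Σ W_h p̂_h = (1250·0.829 + 1050·0.441 + 750·0.714)/3050 = 0.66715
V̂(p̂_st) = Σ W_h² p̂_h(1−p̂_h)/(n_h−1):
  stratum Site I: (1250/3050)²·0.829·0.171/239 = 9.96261e-05
  stratum Site II: (1050/3050)²·0.441·0.559/33 = 0.000885351
  stratum Site III: (750/3050)²·0.714·0.286/41 = 0.000301164
V̂(p̂_st) = 0.00128614; SE = √V̂ = 0.0358628

p̂_st ≈ 0.6671, SE ≈ 0.0359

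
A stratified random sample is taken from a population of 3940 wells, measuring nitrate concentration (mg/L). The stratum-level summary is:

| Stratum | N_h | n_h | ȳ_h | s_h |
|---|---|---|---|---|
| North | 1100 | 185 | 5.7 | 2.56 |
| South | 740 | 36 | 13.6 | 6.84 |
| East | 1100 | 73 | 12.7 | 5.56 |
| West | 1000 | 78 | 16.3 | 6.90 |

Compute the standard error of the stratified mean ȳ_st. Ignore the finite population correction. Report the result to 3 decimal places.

V̂(ȳ_st) = Σ W_h² s_h²/n_h, with W_h = N_h/N and N = 3940:
  stratum North: (1100/3940)²·2.56²/185 = 0.00276122
  stratum South: (740/3940)²·6.84²/36 = 0.0458438
  stratum East: (1100/3940)²·5.56²/73 = 0.033008
  stratum West: (1000/3940)²·6.90²/78 = 0.0393198
V̂(ȳ_st) = 0.120933
SE(ȳ_st) = √0.120933 = 0.347754

SE(ȳ_st) ≈ 0.348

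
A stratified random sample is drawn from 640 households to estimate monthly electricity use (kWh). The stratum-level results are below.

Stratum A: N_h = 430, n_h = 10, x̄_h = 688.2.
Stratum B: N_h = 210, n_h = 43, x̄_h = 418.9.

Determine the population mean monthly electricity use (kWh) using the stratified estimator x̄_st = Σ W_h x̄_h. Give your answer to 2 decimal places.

N = Σ N_h = 640. Stratum weights W_h = N_h/N.
x̄_st = (430·688.2 + 210·418.9) / 640 = 599.8359

x̄_st ≈ 599.84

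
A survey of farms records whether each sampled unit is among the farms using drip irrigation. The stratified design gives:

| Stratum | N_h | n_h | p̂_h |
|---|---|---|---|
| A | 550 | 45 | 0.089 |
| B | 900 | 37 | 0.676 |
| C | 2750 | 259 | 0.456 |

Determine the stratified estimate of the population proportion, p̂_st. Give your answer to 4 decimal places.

p̂_st ≈ 0.4551

N = 4200; stratum weights W_h = N_h/N.
p̂_st = Σ W_h p̂_h = (550·0.089 + 900·0.676 + 2750·0.456)/4200 = 0.45508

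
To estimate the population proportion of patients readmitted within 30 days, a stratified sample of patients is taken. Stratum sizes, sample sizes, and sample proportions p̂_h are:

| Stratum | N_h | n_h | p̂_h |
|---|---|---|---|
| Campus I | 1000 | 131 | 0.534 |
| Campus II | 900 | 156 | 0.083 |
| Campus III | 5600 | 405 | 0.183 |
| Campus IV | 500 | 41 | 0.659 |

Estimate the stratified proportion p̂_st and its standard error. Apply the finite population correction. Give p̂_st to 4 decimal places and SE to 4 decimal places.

p̂_st ≈ 0.2454, SE ≈ 0.0148

N = 8000; stratum weights W_h = N_h/N.
p̂_st = Σ W_h p̂_h = (1000·0.534 + 900·0.083 + 5600·0.183 + 500·0.659)/8000 = 0.24538
V̂(p̂_st) = Σ W_h² (1 − n_h/N_h) p̂_h(1−p̂_h)/(n_h−1):
  stratum Campus I: (1000/8000)²·(1 − 131/1000)·0.534·0.466/130 = 2.5991e-05
  stratum Campus II: (900/8000)²·(1 − 156/900)·0.083·0.917/155 = 5.13749e-06
  stratum Campus III: (5600/8000)²·(1 − 405/5600)·0.183·0.817/404 = 0.000168223
  stratum Campus IV: (500/8000)²·(1 − 41/500)·0.659·0.341/40 = 2.01457e-05
V̂(p̂_st) = 0.000219497; SE = √V̂ = 0.0148154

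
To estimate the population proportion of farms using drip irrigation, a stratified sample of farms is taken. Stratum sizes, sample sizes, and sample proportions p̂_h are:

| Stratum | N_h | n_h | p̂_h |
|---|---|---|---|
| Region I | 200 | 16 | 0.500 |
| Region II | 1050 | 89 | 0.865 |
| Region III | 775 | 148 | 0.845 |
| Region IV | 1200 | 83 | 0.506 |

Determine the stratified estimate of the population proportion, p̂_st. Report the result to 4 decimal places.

p̂_st ≈ 0.7040

N = 3225; stratum weights W_h = N_h/N.
p̂_st = Σ W_h p̂_h = (200·0.500 + 1050·0.865 + 775·0.845 + 1200·0.506)/3225 = 0.70398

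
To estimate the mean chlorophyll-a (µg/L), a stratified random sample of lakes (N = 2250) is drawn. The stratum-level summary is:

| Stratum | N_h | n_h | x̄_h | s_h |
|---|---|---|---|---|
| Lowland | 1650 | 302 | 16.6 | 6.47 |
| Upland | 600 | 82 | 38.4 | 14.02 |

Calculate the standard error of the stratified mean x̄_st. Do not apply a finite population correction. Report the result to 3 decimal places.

SE(x̄_st) ≈ 0.495

V̂(x̄_st) = Σ W_h² s_h²/n_h, with W_h = N_h/N and N = 2250:
  stratum Lowland: (1650/2250)²·6.47²/302 = 0.0745426
  stratum Upland: (600/2250)²·14.02²/82 = 0.170459
V̂(x̄_st) = 0.245001
SE(x̄_st) = √0.245001 = 0.494976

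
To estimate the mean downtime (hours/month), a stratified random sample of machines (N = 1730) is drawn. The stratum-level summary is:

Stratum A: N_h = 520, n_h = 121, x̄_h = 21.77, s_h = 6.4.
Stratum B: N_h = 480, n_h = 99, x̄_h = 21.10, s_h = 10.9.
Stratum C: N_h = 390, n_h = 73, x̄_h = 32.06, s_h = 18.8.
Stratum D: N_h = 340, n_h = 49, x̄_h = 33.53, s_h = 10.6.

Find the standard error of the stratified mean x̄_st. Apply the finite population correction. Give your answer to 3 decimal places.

V̂(x̄_st) = Σ W_h² (1 − n_h/N_h) s_h²/n_h, with W_h = N_h/N and N = 1730:
  stratum A: (520/1730)²·(1 − 121/520)·6.4²/121 = 0.0234671
  stratum B: (480/1730)²·(1 − 99/480)·10.9²/99 = 0.0733317
  stratum C: (390/1730)²·(1 − 73/390)·18.8²/73 = 0.199997
  stratum D: (340/1730)²·(1 − 49/340)·10.6²/49 = 0.0758046
V̂(x̄_st) = 0.372601
SE(x̄_st) = √0.372601 = 0.61041

SE(x̄_st) ≈ 0.610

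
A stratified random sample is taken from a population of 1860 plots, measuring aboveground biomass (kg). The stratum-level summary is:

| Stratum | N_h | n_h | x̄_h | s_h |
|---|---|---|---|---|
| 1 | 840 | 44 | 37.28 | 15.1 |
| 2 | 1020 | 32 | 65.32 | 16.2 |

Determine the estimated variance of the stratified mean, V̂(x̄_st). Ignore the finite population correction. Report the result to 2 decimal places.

V̂(x̄_st) = Σ W_h² s_h²/n_h, with W_h = N_h/N and N = 1860:
  stratum 1: (840/1860)²·15.1²/44 = 1.0569
  stratum 2: (1020/1860)²·16.2²/32 = 2.46635
V̂(x̄_st) = 3.52325

V̂(x̄_st) ≈ 3.52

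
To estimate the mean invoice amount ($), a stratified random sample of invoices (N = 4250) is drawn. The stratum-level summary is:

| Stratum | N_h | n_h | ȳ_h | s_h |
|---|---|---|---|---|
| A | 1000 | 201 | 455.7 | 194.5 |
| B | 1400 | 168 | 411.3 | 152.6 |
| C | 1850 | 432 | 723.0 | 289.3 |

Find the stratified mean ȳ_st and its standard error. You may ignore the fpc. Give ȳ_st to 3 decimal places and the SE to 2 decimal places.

ȳ_st = Σ W_h ȳ_h = (1000·455.7 + 1400·411.3 + 1850·723.0)/4250 = 557.42824
V̂(ȳ_st) = Σ W_h² s_h²/n_h, with W_h = N_h/N and N = 4250:
  stratum A: (1000/4250)²·194.5²/201 = 10.4199
  stratum B: (1400/4250)²·152.6²/168 = 15.041
  stratum C: (1850/4250)²·289.3²/432 = 36.7095
V̂(ȳ_st) = 62.1705
SE(ȳ_st) = √62.1705 = 7.88483

ȳ_st ≈ 557.428, SE ≈ 7.88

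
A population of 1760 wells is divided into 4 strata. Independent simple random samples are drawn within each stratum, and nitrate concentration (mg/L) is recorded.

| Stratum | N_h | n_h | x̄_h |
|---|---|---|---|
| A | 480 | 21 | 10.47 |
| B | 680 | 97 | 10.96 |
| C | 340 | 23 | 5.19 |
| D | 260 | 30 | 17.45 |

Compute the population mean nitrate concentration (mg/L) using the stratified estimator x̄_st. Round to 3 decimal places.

N = Σ N_h = 1760. Stratum weights W_h = N_h/N.
x̄_st = (480·10.47 + 680·10.96 + 340·5.19 + 260·17.45) / 1760 = 10.67045

x̄_st ≈ 10.670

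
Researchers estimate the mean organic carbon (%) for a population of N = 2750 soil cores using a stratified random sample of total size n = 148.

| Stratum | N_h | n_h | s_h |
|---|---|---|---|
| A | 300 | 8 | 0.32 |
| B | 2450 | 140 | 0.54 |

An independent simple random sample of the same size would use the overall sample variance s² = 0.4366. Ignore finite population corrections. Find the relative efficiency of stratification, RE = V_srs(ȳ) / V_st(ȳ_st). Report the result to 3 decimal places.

RE ≈ 1.634

V̂(ȳ_st) = Σ W_h² s_h²/n_h, with W_h = N_h/N and N = 2750:
  stratum A: (300/2750)²·0.32²/8 = 0.000152331
  stratum B: (2450/2750)²·0.54²/140 = 0.0016532
V_st = 0.00180553
V_srs = s²/n = 0.4366/148 = 0.00295
Relative efficiency = V_srs / V_st = 0.00295/0.00180553 = 1.6339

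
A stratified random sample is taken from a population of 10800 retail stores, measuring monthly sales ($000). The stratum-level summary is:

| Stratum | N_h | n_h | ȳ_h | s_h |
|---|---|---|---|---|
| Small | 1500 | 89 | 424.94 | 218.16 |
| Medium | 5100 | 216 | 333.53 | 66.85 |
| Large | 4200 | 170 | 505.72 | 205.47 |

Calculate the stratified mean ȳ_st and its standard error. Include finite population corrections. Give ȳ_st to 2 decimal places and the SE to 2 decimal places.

ȳ_st = Σ W_h ȳ_h = (1500·424.94 + 5100·333.53 + 4200·505.72)/10800 = 413.18861
V̂(ȳ_st) = Σ W_h² (1 − n_h/N_h) s_h²/n_h, with W_h = N_h/N and N = 10800:
  stratum Small: (1500/10800)²·(1 − 89/1500)·218.16²/89 = 9.70356
  stratum Medium: (5100/10800)²·(1 − 216/5100)·66.85²/216 = 4.41822
  stratum Large: (4200/10800)²·(1 − 170/4200)·205.47²/170 = 36.0375
V̂(ȳ_st) = 50.1593
SE(ȳ_st) = √50.1593 = 7.08232

ȳ_st ≈ 413.19, SE ≈ 7.08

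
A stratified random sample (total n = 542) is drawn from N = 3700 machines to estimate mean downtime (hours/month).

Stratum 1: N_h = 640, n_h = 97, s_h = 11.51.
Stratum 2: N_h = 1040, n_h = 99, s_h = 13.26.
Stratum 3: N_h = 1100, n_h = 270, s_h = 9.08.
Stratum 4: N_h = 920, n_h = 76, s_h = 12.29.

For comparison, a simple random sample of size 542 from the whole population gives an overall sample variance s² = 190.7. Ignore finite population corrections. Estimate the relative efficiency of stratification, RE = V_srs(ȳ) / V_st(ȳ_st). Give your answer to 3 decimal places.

RE ≈ 1.063

V̂(ȳ_st) = Σ W_h² s_h²/n_h, with W_h = N_h/N and N = 3700:
  stratum 1: (640/3700)²·11.51²/97 = 0.0408635
  stratum 2: (1040/3700)²·13.26²/99 = 0.140319
  stratum 3: (1100/3700)²·9.08²/270 = 0.0269892
  stratum 4: (920/3700)²·12.29²/76 = 0.122875
V_st = 0.331046
V_srs = s²/n = 190.7/542 = 0.351845
Relative efficiency = V_srs / V_st = 0.351845/0.331046 = 1.0628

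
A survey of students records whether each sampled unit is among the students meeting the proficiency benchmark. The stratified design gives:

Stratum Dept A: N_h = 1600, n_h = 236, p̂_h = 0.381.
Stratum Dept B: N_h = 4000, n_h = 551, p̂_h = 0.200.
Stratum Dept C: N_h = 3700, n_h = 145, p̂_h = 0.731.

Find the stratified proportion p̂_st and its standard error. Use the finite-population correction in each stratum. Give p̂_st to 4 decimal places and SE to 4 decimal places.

N = 9300; stratum weights W_h = N_h/N.
p̂_st = Σ W_h p̂_h = (1600·0.381 + 4000·0.200 + 3700·0.731)/9300 = 0.44240
V̂(p̂_st) = Σ W_h² (1 − n_h/N_h) p̂_h(1−p̂_h)/(n_h−1):
  stratum Dept A: (1600/9300)²·(1 − 236/1600)·0.381·0.619/235 = 2.53231e-05
  stratum Dept B: (4000/9300)²·(1 − 551/4000)·0.200·0.800/550 = 4.64028e-05
  stratum Dept C: (3700/9300)²·(1 − 145/3700)·0.731·0.269/144 = 0.000207674
V̂(p̂_st) = 0.0002794; SE = √V̂ = 0.0167153

p̂_st ≈ 0.4424, SE ≈ 0.0167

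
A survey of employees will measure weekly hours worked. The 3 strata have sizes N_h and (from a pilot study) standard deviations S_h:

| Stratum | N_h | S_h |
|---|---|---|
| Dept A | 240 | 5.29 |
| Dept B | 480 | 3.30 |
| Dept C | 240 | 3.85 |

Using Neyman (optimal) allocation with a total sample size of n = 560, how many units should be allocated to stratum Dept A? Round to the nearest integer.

Neyman allocation: n_h = n · N_h S_h / Σ N_i S_i, with n = 560.
  stratum Dept A: N_h·S_h = 240·5.29 = 1269.60
  stratum Dept B: N_h·S_h = 480·3.30 = 1584.00
  stratum Dept C: N_h·S_h = 240·3.85 = 924.00
Σ N_h S_h = 3777.60
n for stratum Dept A = 560·1269.60/3777.60 = 188.208 → 188

188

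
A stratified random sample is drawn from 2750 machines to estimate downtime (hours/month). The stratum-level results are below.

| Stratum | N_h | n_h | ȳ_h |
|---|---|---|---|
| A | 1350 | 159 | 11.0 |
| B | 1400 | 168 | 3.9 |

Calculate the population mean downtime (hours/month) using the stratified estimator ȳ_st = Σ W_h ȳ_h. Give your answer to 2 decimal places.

N = Σ N_h = 2750. Stratum weights W_h = N_h/N.
ȳ_st = (1350·11.0 + 1400·3.9) / 2750 = 7.3855

ȳ_st ≈ 7.39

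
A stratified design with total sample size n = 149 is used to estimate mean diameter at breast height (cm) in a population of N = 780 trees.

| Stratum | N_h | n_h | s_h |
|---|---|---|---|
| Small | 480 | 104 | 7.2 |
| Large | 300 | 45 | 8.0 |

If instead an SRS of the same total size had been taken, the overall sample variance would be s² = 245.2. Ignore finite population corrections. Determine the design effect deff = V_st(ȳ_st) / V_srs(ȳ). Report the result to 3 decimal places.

deff ≈ 0.243

V̂(ȳ_st) = Σ W_h² s_h²/n_h, with W_h = N_h/N and N = 780:
  stratum Small: (480/780)²·7.2²/104 = 0.188766
  stratum Large: (300/780)²·8.0²/45 = 0.210388
V_st = 0.399154
V_srs = s²/n = 245.2/149 = 1.64564
deff = V_st / V_srs = 0.399154/1.64564 = 0.2426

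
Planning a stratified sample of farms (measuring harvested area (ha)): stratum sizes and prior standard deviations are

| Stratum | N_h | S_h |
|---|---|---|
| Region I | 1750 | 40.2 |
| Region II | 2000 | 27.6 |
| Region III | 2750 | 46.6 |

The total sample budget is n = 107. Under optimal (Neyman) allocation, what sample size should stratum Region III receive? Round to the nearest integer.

54

Neyman allocation: n_h = n · N_h S_h / Σ N_i S_i, with n = 107.
  stratum Region I: N_h·S_h = 1750·40.2 = 70350.00
  stratum Region II: N_h·S_h = 2000·27.6 = 55200.00
  stratum Region III: N_h·S_h = 2750·46.6 = 128150.00
Σ N_h S_h = 253700.00
n for stratum Region III = 107·128150.00/253700.00 = 54.048 → 54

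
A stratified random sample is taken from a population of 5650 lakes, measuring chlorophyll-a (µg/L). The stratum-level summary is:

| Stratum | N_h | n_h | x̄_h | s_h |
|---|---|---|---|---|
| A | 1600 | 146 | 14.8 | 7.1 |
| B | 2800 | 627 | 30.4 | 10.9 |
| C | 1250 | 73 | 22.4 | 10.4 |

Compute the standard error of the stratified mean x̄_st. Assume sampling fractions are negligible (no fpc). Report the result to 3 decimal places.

V̂(x̄_st) = Σ W_h² s_h²/n_h, with W_h = N_h/N and N = 5650:
  stratum A: (1600/5650)²·7.1²/146 = 0.027689
  stratum B: (2800/5650)²·10.9²/627 = 0.0465377
  stratum C: (1250/5650)²·10.4²/73 = 0.0725215
V̂(x̄_st) = 0.146748
SE(x̄_st) = √0.146748 = 0.383077

SE(x̄_st) ≈ 0.383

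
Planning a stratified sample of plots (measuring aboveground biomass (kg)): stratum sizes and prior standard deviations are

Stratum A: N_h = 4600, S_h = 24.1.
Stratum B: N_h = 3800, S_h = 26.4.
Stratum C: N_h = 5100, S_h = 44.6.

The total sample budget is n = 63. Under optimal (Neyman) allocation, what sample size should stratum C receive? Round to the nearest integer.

33

Neyman allocation: n_h = n · N_h S_h / Σ N_i S_i, with n = 63.
  stratum A: N_h·S_h = 4600·24.1 = 110860.00
  stratum B: N_h·S_h = 3800·26.4 = 100320.00
  stratum C: N_h·S_h = 5100·44.6 = 227460.00
Σ N_h S_h = 438640.00
n for stratum C = 63·227460.00/438640.00 = 32.669 → 33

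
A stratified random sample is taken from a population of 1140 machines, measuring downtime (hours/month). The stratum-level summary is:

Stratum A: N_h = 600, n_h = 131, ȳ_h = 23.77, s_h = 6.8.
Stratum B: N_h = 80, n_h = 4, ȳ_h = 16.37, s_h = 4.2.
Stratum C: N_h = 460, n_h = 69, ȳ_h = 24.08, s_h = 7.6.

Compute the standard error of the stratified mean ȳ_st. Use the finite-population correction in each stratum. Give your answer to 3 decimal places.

SE(ȳ_st) ≈ 0.461

V̂(ȳ_st) = Σ W_h² (1 − n_h/N_h) s_h²/n_h, with W_h = N_h/N and N = 1140:
  stratum A: (600/1140)²·(1 − 131/600)·6.8²/131 = 0.0764295
  stratum B: (80/1140)²·(1 − 4/80)·4.2²/4 = 0.0206316
  stratum C: (460/1140)²·(1 − 69/460)·7.6²/69 = 0.115852
V̂(ȳ_st) = 0.212913
SE(ȳ_st) = √0.212913 = 0.461425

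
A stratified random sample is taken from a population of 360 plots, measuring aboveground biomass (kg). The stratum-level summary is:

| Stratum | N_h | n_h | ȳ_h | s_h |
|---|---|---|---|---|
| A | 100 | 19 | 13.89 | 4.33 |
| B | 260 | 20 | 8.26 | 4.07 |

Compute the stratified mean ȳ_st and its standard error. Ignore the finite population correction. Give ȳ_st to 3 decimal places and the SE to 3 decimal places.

ȳ_st ≈ 9.824, SE ≈ 0.713

ȳ_st = Σ W_h ȳ_h = (100·13.89 + 260·8.26)/360 = 9.82389
V̂(ȳ_st) = Σ W_h² s_h²/n_h, with W_h = N_h/N and N = 360:
  stratum A: (100/360)²·4.33²/19 = 0.0761408
  stratum B: (260/360)²·4.07²/20 = 0.432017
V̂(ȳ_st) = 0.508157
SE(ȳ_st) = √0.508157 = 0.712852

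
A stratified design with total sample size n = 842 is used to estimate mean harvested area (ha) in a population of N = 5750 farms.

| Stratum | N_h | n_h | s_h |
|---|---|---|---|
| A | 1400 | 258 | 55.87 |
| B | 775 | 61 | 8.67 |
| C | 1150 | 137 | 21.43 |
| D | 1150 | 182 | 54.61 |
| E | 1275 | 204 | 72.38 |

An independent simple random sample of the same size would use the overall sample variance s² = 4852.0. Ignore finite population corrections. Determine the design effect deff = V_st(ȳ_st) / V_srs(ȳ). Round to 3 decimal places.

V̂(ȳ_st) = Σ W_h² s_h²/n_h, with W_h = N_h/N and N = 5750:
  stratum A: (1400/5750)²·55.87²/258 = 0.717229
  stratum B: (775/5750)²·8.67²/61 = 0.022386
  stratum C: (1150/5750)²·21.43²/137 = 0.134086
  stratum D: (1150/5750)²·54.61²/182 = 0.65544
  stratum E: (1275/5750)²·72.38²/204 = 1.26268
V_st = 2.79182
V_srs = s²/n = 4852.0/842 = 5.76247
deff = V_st / V_srs = 2.79182/5.76247 = 0.4845

deff ≈ 0.484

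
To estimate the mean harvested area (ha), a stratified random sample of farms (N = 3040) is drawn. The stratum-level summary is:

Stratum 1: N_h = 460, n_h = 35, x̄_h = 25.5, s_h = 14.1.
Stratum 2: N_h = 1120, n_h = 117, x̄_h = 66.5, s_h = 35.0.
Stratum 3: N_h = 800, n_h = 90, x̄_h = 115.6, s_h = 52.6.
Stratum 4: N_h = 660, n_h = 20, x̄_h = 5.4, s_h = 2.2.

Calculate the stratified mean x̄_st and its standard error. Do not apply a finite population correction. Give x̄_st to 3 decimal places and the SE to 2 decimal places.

x̄_st ≈ 59.952, SE ≈ 1.92

x̄_st = Σ W_h x̄_h = (460·25.5 + 1120·66.5 + 800·115.6 + 660·5.4)/3040 = 59.95197
V̂(x̄_st) = Σ W_h² s_h²/n_h, with W_h = N_h/N and N = 3040:
  stratum 1: (460/3040)²·14.1²/35 = 0.130058
  stratum 2: (1120/3040)²·35.0²/117 = 1.42115
  stratum 3: (800/3040)²·52.6²/90 = 2.12893
  stratum 4: (660/3040)²·2.2²/20 = 0.0114066
V̂(x̄_st) = 3.69154
SE(x̄_st) = √3.69154 = 1.92134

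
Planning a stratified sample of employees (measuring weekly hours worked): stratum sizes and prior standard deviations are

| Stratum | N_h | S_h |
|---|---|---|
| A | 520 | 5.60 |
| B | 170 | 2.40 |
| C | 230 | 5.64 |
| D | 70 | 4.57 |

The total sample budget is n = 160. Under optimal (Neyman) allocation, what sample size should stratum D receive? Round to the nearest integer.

Neyman allocation: n_h = n · N_h S_h / Σ N_i S_i, with n = 160.
  stratum A: N_h·S_h = 520·5.60 = 2912.00
  stratum B: N_h·S_h = 170·2.40 = 408.00
  stratum C: N_h·S_h = 230·5.64 = 1297.20
  stratum D: N_h·S_h = 70·4.57 = 319.90
Σ N_h S_h = 4937.10
n for stratum D = 160·319.90/4937.10 = 10.367 → 10

10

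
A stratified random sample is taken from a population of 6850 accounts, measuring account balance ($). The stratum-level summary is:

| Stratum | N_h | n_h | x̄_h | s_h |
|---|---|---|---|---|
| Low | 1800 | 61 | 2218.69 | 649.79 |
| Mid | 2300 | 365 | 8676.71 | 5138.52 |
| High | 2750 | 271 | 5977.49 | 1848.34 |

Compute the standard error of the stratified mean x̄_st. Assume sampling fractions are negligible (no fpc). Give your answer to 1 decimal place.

SE(x̄_st) ≈ 103.3

V̂(x̄_st) = Σ W_h² s_h²/n_h, with W_h = N_h/N and N = 6850:
  stratum Low: (1800/6850)²·649.79²/61 = 477.947
  stratum Mid: (2300/6850)²·5138.52²/365 = 8155.63
  stratum High: (2750/6850)²·1848.34²/271 = 2031.79
V̂(x̄_st) = 10665.4
SE(x̄_st) = √10665.4 = 103.273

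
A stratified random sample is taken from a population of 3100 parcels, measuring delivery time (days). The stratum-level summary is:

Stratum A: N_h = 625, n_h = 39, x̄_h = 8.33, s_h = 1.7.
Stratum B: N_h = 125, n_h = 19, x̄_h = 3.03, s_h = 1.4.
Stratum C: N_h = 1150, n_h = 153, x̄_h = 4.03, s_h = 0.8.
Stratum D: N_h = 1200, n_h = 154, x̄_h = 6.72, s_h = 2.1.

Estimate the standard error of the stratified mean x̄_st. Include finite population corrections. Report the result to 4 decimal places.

V̂(x̄_st) = Σ W_h² (1 − n_h/N_h) s_h²/n_h, with W_h = N_h/N and N = 3100:
  stratum A: (625/3100)²·(1 − 39/625)·1.7²/39 = 0.00282415
  stratum B: (125/3100)²·(1 − 19/125)·1.4²/19 = 0.000142231
  stratum C: (1150/3100)²·(1 − 153/1150)·0.8²/153 = 0.000499066
  stratum D: (1200/3100)²·(1 − 154/1200)·2.1²/154 = 0.00374031
V̂(x̄_st) = 0.00720575
SE(x̄_st) = √0.00720575 = 0.0848867

SE(x̄_st) ≈ 0.0849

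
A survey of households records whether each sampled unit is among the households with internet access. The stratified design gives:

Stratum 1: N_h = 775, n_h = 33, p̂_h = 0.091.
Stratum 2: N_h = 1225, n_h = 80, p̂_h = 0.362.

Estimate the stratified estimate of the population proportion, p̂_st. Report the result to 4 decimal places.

p̂_st ≈ 0.2570

N = 2000; stratum weights W_h = N_h/N.
p̂_st = Σ W_h p̂_h = (775·0.091 + 1225·0.362)/2000 = 0.25699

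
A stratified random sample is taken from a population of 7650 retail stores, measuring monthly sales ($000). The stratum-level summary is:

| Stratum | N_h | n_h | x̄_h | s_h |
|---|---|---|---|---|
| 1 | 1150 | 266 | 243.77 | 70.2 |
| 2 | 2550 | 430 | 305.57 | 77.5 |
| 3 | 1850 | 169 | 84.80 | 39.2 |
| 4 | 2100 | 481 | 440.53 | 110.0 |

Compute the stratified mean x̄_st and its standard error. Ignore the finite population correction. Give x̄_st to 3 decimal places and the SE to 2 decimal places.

x̄_st = Σ W_h x̄_h = (1150·243.77 + 2550·305.57 + 1850·84.80 + 2100·440.53)/7650 = 279.93882
V̂(x̄_st) = Σ W_h² s_h²/n_h, with W_h = N_h/N and N = 7650:
  stratum 1: (1150/7650)²·70.2²/266 = 0.418664
  stratum 2: (2550/7650)²·77.5²/430 = 1.552
  stratum 3: (1850/7650)²·39.2²/169 = 0.531748
  stratum 4: (2100/7650)²·110.0²/481 = 1.89564
V̂(x̄_st) = 4.39806
SE(x̄_st) = √4.39806 = 2.09715

x̄_st ≈ 279.939, SE ≈ 2.10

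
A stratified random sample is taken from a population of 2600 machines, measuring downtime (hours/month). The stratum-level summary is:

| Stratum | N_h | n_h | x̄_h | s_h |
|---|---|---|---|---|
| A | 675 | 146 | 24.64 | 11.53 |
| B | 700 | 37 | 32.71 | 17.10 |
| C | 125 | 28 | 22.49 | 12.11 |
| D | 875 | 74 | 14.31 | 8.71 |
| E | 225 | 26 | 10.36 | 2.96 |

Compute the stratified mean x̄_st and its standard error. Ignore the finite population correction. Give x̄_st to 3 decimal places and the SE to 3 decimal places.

x̄_st = Σ W_h x̄_h = (675·24.64 + 700·32.71 + 125·22.49 + 875·14.31 + 225·10.36)/2600 = 21.99712
V̂(x̄_st) = Σ W_h² s_h²/n_h, with W_h = N_h/N and N = 2600:
  stratum A: (675/2600)²·11.53²/146 = 0.0613715
  stratum B: (700/2600)²·17.10²/37 = 0.572849
  stratum C: (125/2600)²·12.11²/28 = 0.0121061
  stratum D: (875/2600)²·8.71²/74 = 0.116111
  stratum E: (225/2600)²·2.96²/26 = 0.00252365
V̂(x̄_st) = 0.764961
SE(x̄_st) = √0.764961 = 0.87462

x̄_st ≈ 21.997, SE ≈ 0.875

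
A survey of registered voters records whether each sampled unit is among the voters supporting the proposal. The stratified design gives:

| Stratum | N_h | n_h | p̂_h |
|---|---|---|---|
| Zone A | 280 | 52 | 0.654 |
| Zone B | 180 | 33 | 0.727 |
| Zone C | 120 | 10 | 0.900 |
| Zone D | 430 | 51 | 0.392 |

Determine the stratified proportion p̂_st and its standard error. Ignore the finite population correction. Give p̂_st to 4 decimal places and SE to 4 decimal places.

p̂_st ≈ 0.5847, SE ≈ 0.0393

N = 1010; stratum weights W_h = N_h/N.
p̂_st = Σ W_h p̂_h = (280·0.654 + 180·0.727 + 120·0.900 + 430·0.392)/1010 = 0.58469
V̂(p̂_st) = Σ W_h² p̂_h(1−p̂_h)/(n_h−1):
  stratum Zone A: (280/1010)²·0.654·0.346/51 = 0.000341002
  stratum Zone B: (180/1010)²·0.727·0.273/32 = 0.000196992
  stratum Zone C: (120/1010)²·0.900·0.100/9 = 0.000141163
  stratum Zone D: (430/1010)²·0.392·0.608/50 = 0.000864
V̂(p̂_st) = 0.00154316; SE = √V̂ = 0.039283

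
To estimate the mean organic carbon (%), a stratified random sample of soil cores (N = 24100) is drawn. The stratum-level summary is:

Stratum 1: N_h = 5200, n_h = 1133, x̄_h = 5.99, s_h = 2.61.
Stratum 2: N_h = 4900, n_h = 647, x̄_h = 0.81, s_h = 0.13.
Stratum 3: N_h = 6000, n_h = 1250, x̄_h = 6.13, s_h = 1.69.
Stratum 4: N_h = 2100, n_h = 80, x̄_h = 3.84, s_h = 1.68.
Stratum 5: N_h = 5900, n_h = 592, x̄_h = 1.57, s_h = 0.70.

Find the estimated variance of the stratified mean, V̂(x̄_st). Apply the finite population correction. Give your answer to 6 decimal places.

V̂(x̄_st) = Σ W_h² (1 − n_h/N_h) s_h²/n_h, with W_h = N_h/N and N = 24100:
  stratum 1: (5200/24100)²·(1 − 1133/5200)·2.61²/1133 = 0.000218925
  stratum 2: (4900/24100)²·(1 − 647/4900)·0.13²/647 = 9.37216e-07
  stratum 3: (6000/24100)²·(1 − 1250/6000)·1.69²/1250 = 0.000112118
  stratum 4: (2100/24100)²·(1 − 80/2100)·1.68²/80 = 0.000257671
  stratum 5: (5900/24100)²·(1 − 592/5900)·0.70²/592 = 4.46296e-05
V̂(x̄_st) = 0.00063428

V̂(x̄_st) ≈ 0.000634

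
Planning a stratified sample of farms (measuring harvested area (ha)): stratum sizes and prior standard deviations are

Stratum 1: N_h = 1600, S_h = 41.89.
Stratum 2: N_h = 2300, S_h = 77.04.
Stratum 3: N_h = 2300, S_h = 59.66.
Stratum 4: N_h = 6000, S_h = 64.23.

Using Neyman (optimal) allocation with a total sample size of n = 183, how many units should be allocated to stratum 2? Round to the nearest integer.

Neyman allocation: n_h = n · N_h S_h / Σ N_i S_i, with n = 183.
  stratum 1: N_h·S_h = 1600·41.89 = 67024.00
  stratum 2: N_h·S_h = 2300·77.04 = 177192.00
  stratum 3: N_h·S_h = 2300·59.66 = 137218.00
  stratum 4: N_h·S_h = 6000·64.23 = 385380.00
Σ N_h S_h = 766814.00
n for stratum 2 = 183·177192.00/766814.00 = 42.287 → 42

42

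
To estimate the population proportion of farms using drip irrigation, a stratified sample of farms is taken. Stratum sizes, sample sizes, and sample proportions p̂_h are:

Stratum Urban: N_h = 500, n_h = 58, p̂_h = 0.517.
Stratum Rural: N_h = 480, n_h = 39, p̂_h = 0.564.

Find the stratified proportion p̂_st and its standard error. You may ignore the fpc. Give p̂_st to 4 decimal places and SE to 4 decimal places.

N = 980; stratum weights W_h = N_h/N.
p̂_st = Σ W_h p̂_h = (500·0.517 + 480·0.564)/980 = 0.54002
V̂(p̂_st) = Σ W_h² p̂_h(1−p̂_h)/(n_h−1):
  stratum Urban: (500/980)²·0.517·0.483/57 = 0.00114038
  stratum Rural: (480/980)²·0.564·0.436/38 = 0.00155243
V̂(p̂_st) = 0.00269281; SE = √V̂ = 0.0518923

p̂_st ≈ 0.5400, SE ≈ 0.0519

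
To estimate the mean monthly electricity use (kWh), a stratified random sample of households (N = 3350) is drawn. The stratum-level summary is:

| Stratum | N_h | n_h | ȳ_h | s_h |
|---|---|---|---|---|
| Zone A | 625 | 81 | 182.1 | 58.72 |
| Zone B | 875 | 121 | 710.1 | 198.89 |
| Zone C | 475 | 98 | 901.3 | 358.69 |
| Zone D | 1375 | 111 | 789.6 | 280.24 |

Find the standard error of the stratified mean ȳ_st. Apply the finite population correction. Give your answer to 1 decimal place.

V̂(ȳ_st) = Σ W_h² (1 − n_h/N_h) s_h²/n_h, with W_h = N_h/N and N = 3350:
  stratum Zone A: (625/3350)²·(1 − 81/625)·58.72²/81 = 1.28966
  stratum Zone B: (875/3350)²·(1 − 121/875)·198.89²/121 = 19.219
  stratum Zone C: (475/3350)²·(1 − 98/475)·358.69²/98 = 20.9487
  stratum Zone D: (1375/3350)²·(1 − 111/1375)·280.24²/111 = 109.571
V̂(ȳ_st) = 151.029
SE(ȳ_st) = √151.029 = 12.2894

SE(ȳ_st) ≈ 12.3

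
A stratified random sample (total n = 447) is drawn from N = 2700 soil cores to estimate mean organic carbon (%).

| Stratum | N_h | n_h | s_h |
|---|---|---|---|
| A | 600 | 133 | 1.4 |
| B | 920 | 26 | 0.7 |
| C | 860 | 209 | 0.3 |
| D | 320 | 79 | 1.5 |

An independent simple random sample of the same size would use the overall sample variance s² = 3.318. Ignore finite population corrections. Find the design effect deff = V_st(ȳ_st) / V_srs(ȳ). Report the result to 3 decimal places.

V̂(ȳ_st) = Σ W_h² s_h²/n_h, with W_h = N_h/N and N = 2700:
  stratum A: (600/2700)²·1.4²/133 = 0.000727745
  stratum B: (920/2700)²·0.7²/26 = 0.00218812
  stratum C: (860/2700)²·0.3²/209 = 4.36883e-05
  stratum D: (320/2700)²·1.5²/79 = 0.000400063
V_st = 0.00335961
V_srs = s²/n = 3.318/447 = 0.00742282
deff = V_st / V_srs = 0.00335961/0.00742282 = 0.4526

deff ≈ 0.453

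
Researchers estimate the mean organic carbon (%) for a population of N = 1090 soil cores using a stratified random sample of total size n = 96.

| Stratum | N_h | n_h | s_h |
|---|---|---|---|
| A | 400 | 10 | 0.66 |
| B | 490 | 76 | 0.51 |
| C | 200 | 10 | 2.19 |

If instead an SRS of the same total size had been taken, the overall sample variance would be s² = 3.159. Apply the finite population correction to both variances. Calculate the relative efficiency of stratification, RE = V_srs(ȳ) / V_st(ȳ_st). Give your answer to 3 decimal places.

RE ≈ 1.386

V̂(ȳ_st) = Σ W_h² (1 − n_h/N_h) s_h²/n_h, with W_h = N_h/N and N = 1090:
  stratum A: (400/1090)²·(1 − 10/400)·0.66²/10 = 0.00571952
  stratum B: (490/1090)²·(1 − 76/490)·0.51²/76 = 0.000584346
  stratum C: (200/1090)²·(1 − 10/200)·2.19²/10 = 0.0153398
V_st = 0.0216436
V_srs = (1 − 96/1090)·3.159/96 = 0.0300081
Relative efficiency = V_srs / V_st = 0.0300081/0.0216436 = 1.3865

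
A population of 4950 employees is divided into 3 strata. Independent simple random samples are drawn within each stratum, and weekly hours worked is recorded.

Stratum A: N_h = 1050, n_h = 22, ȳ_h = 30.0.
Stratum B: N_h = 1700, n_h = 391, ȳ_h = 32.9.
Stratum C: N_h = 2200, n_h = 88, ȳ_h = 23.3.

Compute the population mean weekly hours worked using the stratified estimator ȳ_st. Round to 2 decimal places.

ȳ_st ≈ 28.02

N = Σ N_h = 4950. Stratum weights W_h = N_h/N.
ȳ_st = (1050·30.0 + 1700·32.9 + 2200·23.3) / 4950 = 28.0182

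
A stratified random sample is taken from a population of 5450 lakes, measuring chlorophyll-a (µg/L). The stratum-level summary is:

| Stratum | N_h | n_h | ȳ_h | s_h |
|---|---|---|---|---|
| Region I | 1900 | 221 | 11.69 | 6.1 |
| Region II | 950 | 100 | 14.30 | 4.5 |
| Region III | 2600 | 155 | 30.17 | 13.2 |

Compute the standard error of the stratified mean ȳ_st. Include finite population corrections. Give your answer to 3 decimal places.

V̂(ȳ_st) = Σ W_h² (1 − n_h/N_h) s_h²/n_h, with W_h = N_h/N and N = 5450:
  stratum Region I: (1900/5450)²·(1 − 221/1900)·6.1²/221 = 0.0180833
  stratum Region II: (950/5450)²·(1 − 100/950)·4.5²/100 = 0.00550522
  stratum Region III: (2600/5450)²·(1 − 155/2600)·13.2²/155 = 0.240589
V̂(ȳ_st) = 0.264177
SE(ȳ_st) = √0.264177 = 0.513982

SE(ȳ_st) ≈ 0.514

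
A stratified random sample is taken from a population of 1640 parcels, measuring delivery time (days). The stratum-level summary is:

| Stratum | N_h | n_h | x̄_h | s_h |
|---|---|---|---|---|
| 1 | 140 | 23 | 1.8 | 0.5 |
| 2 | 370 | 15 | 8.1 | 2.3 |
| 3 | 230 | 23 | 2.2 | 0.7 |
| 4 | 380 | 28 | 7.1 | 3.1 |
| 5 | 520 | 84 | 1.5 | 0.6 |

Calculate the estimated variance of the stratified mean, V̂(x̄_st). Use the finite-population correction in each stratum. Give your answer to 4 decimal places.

V̂(x̄_st) = Σ W_h² (1 − n_h/N_h) s_h²/n_h, with W_h = N_h/N and N = 1640:
  stratum 1: (140/1640)²·(1 − 23/140)·0.5²/23 = 6.6197e-05
  stratum 2: (370/1640)²·(1 − 15/370)·2.3²/15 = 0.0172229
  stratum 3: (230/1640)²·(1 − 23/230)·0.7²/23 = 0.000377119
  stratum 4: (380/1640)²·(1 − 28/380)·3.1²/28 = 0.0170688
  stratum 5: (520/1640)²·(1 − 84/520)·0.6²/84 = 0.000361265
V̂(x̄_st) = 0.0350963

V̂(x̄_st) ≈ 0.0351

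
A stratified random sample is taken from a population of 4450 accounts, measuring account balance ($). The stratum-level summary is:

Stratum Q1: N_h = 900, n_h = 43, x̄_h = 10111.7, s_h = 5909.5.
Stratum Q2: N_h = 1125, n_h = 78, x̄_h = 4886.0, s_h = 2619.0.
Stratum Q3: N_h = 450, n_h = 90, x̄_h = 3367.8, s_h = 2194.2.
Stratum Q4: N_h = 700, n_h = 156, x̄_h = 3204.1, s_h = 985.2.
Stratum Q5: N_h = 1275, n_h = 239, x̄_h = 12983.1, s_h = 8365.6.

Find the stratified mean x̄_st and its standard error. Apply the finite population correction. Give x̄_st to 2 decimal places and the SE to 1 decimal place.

x̄_st ≈ 7844.74, SE ≈ 238.6

x̄_st = Σ W_h x̄_h = (900·10111.7 + 1125·4886.0 + 450·3367.8 + 700·3204.1 + 1275·12983.1)/4450 = 7844.74438
V̂(x̄_st) = Σ W_h² (1 − n_h/N_h) s_h²/n_h, with W_h = N_h/N and N = 4450:
  stratum Q1: (900/4450)²·(1 − 43/900)·5909.5²/43 = 31632.7
  stratum Q2: (1125/4450)²·(1 − 78/1125)·2619.0²/78 = 5230.65
  stratum Q3: (450/4450)²·(1 − 90/450)·2194.2²/90 = 437.628
  stratum Q4: (700/4450)²·(1 − 156/700)·985.2²/156 = 119.647
  stratum Q5: (1275/4450)²·(1 − 239/1275)·8365.6²/239 = 19532
V̂(x̄_st) = 56952.6
SE(x̄_st) = √56952.6 = 238.647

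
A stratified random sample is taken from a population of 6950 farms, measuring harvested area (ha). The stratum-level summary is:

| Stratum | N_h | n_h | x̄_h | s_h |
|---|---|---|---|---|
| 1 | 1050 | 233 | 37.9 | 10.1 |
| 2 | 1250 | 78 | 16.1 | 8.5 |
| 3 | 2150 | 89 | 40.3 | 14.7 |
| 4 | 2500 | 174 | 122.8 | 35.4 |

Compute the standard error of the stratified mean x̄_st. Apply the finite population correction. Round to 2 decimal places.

V̂(x̄_st) = Σ W_h² (1 − n_h/N_h) s_h²/n_h, with W_h = N_h/N and N = 6950:
  stratum 1: (1050/6950)²·(1 − 233/1050)·10.1²/233 = 0.0077755
  stratum 2: (1250/6950)²·(1 − 78/1250)·8.5²/78 = 0.0280939
  stratum 3: (2150/6950)²·(1 − 89/2150)·14.7²/89 = 0.222737
  stratum 4: (2500/6950)²·(1 − 174/2500)·35.4²/174 = 0.867037
V̂(x̄_st) = 1.12564
SE(x̄_st) = √1.12564 = 1.06096

SE(x̄_st) ≈ 1.06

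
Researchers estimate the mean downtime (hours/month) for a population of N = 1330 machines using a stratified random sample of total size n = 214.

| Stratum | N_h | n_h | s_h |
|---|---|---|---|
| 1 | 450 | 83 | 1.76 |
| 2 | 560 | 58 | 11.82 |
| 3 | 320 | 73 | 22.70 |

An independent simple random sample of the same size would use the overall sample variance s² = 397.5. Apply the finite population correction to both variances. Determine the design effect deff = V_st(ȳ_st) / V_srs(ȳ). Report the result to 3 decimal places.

V̂(ȳ_st) = Σ W_h² (1 − n_h/N_h) s_h²/n_h, with W_h = N_h/N and N = 1330:
  stratum 1: (450/1330)²·(1 − 83/450)·1.76²/83 = 0.00348436
  stratum 2: (560/1330)²·(1 − 58/560)·11.82²/58 = 0.382821
  stratum 3: (320/1330)²·(1 − 73/320)·22.70²/73 = 0.315408
V_st = 0.701713
V_srs = (1 − 214/1330)·397.5/214 = 1.5586
deff = V_st / V_srs = 0.701713/1.5586 = 0.4502

deff ≈ 0.450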